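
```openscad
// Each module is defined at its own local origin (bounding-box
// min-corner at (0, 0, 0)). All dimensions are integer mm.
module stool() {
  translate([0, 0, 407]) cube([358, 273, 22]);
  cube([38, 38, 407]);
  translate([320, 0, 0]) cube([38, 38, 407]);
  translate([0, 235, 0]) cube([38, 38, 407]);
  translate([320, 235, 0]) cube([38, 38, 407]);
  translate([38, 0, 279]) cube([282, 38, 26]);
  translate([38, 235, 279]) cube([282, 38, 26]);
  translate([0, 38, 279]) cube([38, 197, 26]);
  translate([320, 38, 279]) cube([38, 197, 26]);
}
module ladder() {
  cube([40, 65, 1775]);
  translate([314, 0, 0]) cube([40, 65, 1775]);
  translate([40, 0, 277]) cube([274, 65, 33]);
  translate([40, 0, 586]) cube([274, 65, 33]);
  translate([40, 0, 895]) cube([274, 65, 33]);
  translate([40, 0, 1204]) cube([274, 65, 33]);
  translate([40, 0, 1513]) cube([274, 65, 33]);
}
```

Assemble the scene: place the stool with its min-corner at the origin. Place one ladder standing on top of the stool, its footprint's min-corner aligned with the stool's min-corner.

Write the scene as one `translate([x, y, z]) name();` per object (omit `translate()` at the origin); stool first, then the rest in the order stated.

stool();
translate([0, 0, 429]) ladder();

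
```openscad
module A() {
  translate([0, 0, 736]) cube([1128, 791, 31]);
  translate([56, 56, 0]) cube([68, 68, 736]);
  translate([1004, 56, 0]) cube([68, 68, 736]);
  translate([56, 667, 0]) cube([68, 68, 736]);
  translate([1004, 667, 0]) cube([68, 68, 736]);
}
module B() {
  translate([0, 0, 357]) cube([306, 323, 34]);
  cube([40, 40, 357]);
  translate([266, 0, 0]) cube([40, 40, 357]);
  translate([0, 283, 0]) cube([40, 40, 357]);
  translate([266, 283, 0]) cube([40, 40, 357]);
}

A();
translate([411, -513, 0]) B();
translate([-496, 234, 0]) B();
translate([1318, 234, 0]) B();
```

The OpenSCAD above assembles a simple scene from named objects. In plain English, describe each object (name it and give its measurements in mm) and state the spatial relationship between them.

A is a table with a 1128×791 mm rectangular top, 31 mm thick, top surface at z = 767 mm, supported by four 68×68 mm square legs, each inset 56 mm from the nearest pair of top edges, running from the floor.

B is a four-legged stool. The seat is a 306×323×34 mm slab whose top surface is at z = 391 mm; four square legs, each 40×40 mm in cross-section, run from the floor (z = 0) to the underside of the seat, each flush with a corner of the seat.

Three stools sit around the table at the −y, −x, +x sides.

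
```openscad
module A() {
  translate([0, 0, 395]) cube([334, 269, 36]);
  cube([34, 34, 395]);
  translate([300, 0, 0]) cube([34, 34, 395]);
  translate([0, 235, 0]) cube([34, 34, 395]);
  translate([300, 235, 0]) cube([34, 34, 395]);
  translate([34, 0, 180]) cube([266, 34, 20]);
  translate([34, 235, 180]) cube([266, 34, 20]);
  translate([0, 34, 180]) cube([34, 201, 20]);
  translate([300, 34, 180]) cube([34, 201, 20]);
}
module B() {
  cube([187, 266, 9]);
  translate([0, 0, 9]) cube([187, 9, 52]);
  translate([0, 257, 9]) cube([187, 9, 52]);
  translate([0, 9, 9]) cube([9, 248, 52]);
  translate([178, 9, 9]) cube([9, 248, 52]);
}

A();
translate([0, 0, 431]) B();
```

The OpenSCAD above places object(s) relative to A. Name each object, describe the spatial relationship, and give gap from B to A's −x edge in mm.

The open box's min-x is at 0; the stool's min-x is 0; gap = 0 mm.

A is a stool. B is an open box. The open box is on top of the stool. The gap from the open box to the stool's −x edge is 0 mm.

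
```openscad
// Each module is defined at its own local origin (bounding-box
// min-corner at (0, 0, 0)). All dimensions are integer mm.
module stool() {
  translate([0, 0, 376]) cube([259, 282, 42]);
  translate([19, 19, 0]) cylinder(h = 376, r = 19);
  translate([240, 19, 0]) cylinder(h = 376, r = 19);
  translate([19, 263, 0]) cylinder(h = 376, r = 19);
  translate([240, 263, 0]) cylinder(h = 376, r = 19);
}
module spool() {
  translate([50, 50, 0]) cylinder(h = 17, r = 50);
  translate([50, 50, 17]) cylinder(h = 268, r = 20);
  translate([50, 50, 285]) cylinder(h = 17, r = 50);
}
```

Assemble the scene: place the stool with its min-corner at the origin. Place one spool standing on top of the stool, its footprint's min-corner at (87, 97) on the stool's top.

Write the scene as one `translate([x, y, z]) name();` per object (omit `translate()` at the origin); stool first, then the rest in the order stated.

stool();
translate([87, 97, 418]) spool();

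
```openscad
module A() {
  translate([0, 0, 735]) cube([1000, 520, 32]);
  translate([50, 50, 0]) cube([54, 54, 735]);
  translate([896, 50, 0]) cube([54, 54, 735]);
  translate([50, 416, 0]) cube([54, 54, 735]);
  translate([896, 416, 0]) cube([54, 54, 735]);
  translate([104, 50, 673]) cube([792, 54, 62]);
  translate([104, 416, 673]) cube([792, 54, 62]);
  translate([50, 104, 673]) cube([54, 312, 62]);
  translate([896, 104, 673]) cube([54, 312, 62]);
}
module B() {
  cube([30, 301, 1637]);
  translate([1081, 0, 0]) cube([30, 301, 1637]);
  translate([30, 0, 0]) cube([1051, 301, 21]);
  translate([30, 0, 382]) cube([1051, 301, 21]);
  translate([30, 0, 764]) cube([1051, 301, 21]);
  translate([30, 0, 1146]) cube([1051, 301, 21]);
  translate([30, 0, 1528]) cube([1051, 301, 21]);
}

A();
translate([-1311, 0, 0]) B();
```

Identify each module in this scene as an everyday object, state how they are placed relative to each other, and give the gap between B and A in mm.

The bookshelf's nearest face is 200 mm from the table's −x face.

A is a table. B is a bookshelf. The bookshelf is on the floor beside the table on its −x side. The gap between the bookshelf and the table is 200 mm.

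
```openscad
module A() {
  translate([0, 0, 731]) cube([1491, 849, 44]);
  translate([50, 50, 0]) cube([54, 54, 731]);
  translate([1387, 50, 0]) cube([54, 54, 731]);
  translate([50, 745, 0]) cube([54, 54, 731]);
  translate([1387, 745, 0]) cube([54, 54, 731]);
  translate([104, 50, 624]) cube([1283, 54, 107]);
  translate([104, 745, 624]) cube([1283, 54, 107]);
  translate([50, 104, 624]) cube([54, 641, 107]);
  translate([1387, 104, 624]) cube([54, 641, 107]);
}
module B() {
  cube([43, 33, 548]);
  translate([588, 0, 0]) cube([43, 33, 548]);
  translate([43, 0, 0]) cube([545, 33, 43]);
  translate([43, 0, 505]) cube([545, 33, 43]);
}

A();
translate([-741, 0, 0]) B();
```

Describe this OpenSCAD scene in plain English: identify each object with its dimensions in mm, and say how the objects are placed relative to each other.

A is a table with a 1491×849 mm rectangular top, 44 mm thick, top surface at z = 775 mm, supported by four 54×54 mm square legs, each inset 50 mm from the nearest pair of top edges, running from the floor. Four apron rails, 54 mm thick and 107 mm tall, run between adjacent legs with their top edges flush with the underside of the top and their outer faces flush with the legs' outer faces.

B is a picture frame with a 545×462 mm rectangular opening (x by z) and a uniform 43 mm border on every side. Frame depth is 33 mm along y. It is built from two vertical stiles running the full outside height and two horizontal rails spanning the gap between the stiles.

The picture frame is on the floor beside the table on its −x side.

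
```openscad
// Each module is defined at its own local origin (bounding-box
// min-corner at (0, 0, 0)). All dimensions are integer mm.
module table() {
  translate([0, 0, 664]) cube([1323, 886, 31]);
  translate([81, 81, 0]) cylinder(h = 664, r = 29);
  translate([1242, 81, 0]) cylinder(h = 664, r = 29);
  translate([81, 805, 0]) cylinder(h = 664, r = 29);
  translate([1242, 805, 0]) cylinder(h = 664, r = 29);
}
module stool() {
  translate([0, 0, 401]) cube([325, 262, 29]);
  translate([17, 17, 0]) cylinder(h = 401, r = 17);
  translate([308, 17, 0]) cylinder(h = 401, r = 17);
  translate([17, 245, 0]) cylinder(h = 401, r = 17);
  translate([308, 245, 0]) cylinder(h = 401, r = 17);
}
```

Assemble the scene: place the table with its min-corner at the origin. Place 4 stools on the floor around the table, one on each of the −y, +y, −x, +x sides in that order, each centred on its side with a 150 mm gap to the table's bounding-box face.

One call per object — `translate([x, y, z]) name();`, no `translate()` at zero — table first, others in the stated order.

table();
translate([499, -412, 0]) stool();
translate([499, 1036, 0]) stool();
translate([-475, 312, 0]) stool();
translate([1473, 312, 0]) stool();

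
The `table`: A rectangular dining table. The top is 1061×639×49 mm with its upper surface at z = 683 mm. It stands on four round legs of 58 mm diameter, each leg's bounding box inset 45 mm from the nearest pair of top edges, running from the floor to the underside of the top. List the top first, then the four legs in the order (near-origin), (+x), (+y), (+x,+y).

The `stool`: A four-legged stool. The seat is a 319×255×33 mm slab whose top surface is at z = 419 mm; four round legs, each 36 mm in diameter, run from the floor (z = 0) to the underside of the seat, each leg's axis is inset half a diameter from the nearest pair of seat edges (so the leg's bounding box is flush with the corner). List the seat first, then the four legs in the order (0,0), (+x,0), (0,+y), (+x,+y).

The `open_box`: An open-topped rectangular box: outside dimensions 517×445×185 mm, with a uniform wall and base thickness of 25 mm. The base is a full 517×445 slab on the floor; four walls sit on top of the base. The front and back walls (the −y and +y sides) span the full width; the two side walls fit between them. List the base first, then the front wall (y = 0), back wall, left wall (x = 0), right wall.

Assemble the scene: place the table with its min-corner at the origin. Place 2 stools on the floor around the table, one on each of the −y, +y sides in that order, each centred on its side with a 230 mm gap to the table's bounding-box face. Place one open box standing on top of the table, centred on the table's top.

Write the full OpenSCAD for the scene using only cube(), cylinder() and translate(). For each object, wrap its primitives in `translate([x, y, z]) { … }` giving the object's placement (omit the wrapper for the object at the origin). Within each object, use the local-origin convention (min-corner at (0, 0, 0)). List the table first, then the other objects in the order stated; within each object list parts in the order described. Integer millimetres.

translate([0, 0, 634]) cube([1061, 639, 49]);
translate([74, 74, 0]) cylinder(h = 634, r = 29);
translate([987, 74, 0]) cylinder(h = 634, r = 29);
translate([74, 565, 0]) cylinder(h = 634, r = 29);
translate([987, 565, 0]) cylinder(h = 634, r = 29);
translate([371, -485, 0]) {
  translate([0, 0, 386]) cube([319, 255, 33]);
  translate([18, 18, 0]) cylinder(h = 386, r = 18);
  translate([301, 18, 0]) cylinder(h = 386, r = 18);
  translate([18, 237, 0]) cylinder(h = 386, r = 18);
  translate([301, 237, 0]) cylinder(h = 386, r = 18);
}
translate([371, 869, 0]) {
  translate([0, 0, 386]) cube([319, 255, 33]);
  translate([18, 18, 0]) cylinder(h = 386, r = 18);
  translate([301, 18, 0]) cylinder(h = 386, r = 18);
  translate([18, 237, 0]) cylinder(h = 386, r = 18);
  translate([301, 237, 0]) cylinder(h = 386, r = 18);
}
translate([272, 97, 683]) {
  cube([517, 445, 25]);
  translate([0, 0, 25]) cube([517, 25, 160]);
  translate([0, 420, 25]) cube([517, 25, 160]);
  translate([0, 25, 25]) cube([25, 395, 160]);
  translate([492, 25, 25]) cube([25, 395, 160]);
}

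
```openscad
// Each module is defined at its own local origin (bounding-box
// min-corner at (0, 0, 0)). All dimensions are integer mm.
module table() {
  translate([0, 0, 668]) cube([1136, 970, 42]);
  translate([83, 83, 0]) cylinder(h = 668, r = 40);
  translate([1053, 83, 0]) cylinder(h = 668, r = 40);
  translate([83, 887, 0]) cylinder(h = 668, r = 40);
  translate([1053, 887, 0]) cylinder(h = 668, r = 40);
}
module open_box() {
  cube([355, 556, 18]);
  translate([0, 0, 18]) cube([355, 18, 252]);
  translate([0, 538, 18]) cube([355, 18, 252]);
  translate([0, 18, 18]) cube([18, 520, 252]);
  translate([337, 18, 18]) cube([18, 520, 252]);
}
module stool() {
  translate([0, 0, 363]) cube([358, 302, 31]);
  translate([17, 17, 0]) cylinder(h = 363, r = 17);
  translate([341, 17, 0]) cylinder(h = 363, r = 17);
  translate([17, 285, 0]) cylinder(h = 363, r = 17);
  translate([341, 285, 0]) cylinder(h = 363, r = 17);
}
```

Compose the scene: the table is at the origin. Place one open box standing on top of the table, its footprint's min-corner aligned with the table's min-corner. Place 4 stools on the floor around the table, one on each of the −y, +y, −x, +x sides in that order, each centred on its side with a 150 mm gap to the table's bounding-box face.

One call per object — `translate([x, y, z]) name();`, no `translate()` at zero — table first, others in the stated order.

table();
translate([0, 0, 710]) open_box();
translate([389, -452, 0]) stool();
translate([389, 1120, 0]) stool();
translate([-508, 334, 0]) stool();
translate([1286, 334, 0]) stool();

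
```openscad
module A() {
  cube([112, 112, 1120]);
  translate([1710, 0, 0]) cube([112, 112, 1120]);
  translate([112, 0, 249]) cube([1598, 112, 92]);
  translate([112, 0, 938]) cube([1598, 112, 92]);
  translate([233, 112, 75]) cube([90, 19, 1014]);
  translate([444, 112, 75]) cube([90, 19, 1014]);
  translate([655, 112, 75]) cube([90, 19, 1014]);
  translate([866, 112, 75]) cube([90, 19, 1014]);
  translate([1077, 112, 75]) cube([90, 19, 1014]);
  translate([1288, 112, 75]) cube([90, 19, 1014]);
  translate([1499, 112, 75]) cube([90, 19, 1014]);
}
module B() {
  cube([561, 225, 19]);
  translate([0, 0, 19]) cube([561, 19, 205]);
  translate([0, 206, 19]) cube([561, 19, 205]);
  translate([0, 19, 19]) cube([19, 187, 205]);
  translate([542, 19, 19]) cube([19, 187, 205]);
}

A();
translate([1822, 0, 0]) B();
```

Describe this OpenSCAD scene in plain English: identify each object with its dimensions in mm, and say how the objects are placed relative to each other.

A is a fence section. Two 112×112 mm posts, 1120 mm tall, stand on the floor with a clear span of 1598 mm between their inner faces. Two horizontal rails of 112×92 mm section span the gap between the posts with their undersides at z = 249 mm and z = 938 mm, flush with the posts' −y face. 7 pickets, each 90 mm wide, 19 mm thick and 1014 mm tall, are fixed to the +y face of the rails with their bottoms at z = 75 mm, evenly spaced across the span with equal gaps (rounded down to the nearest mm) at the −x end and between each pair — any rounding remainder accumulates at the +x end.

B is an open storage box with external size 561×225×224 mm and wall thickness 19 mm (the base is also 19 mm thick). The base covers the whole footprint; the four walls stand on the base, with the y-facing walls full-width and the x-facing walls fitting between their inner faces.

The open box is against the fence section's +x side, with their −y faces flush.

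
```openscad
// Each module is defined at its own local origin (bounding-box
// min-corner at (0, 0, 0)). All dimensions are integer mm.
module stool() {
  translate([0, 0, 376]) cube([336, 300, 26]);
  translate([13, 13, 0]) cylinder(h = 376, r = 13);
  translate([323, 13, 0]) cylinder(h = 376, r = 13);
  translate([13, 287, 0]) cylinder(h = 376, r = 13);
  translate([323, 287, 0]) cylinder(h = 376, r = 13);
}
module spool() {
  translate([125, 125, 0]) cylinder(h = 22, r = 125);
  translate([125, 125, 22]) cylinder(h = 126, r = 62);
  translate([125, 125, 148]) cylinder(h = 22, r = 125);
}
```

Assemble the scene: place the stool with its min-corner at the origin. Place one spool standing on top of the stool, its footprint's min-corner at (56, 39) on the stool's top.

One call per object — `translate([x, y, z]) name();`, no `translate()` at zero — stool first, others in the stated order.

stool();
translate([56, 39, 402]) spool();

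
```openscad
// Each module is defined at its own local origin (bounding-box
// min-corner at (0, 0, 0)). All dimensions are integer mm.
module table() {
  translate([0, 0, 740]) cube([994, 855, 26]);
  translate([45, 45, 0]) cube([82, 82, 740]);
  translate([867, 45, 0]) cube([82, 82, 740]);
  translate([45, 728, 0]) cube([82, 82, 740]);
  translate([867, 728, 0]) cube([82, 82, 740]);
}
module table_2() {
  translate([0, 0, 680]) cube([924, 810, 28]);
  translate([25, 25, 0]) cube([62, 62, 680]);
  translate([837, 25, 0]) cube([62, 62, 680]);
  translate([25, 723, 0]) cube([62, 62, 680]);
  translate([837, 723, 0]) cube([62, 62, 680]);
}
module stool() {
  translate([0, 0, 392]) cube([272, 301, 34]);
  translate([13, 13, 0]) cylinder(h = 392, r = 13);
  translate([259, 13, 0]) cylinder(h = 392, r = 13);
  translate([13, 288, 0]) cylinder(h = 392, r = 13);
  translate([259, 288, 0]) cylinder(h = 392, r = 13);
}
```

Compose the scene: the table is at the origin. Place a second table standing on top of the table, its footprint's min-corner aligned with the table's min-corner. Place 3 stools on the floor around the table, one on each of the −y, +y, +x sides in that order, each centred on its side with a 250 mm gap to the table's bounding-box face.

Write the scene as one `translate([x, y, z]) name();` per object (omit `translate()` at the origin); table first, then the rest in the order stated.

table();
translate([0, 0, 766]) table_2();
translate([361, -551, 0]) stool();
translate([361, 1105, 0]) stool();
translate([1244, 277, 0]) stool();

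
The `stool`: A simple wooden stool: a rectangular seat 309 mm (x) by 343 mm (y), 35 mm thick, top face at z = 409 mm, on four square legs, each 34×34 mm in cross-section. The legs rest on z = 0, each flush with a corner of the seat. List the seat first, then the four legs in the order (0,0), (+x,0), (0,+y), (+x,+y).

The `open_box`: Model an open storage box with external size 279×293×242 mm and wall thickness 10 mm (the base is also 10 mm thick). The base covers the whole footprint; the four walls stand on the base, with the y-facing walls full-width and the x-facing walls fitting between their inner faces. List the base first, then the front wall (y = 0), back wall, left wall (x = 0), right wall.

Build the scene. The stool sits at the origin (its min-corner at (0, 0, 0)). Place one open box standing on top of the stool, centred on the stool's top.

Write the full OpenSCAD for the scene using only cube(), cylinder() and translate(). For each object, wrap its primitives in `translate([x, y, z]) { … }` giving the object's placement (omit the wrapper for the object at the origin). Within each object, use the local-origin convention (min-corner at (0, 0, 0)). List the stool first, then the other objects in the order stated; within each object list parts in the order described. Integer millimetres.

translate([0, 0, 374]) cube([309, 343, 35]);
cube([34, 34, 374]);
translate([275, 0, 0]) cube([34, 34, 374]);
translate([0, 309, 0]) cube([34, 34, 374]);
translate([275, 309, 0]) cube([34, 34, 374]);
translate([15, 25, 409]) {
  cube([279, 293, 10]);
  translate([0, 0, 10]) cube([279, 10, 232]);
  translate([0, 283, 10]) cube([279, 10, 232]);
  translate([0, 10, 10]) cube([10, 273, 232]);
  translate([269, 10, 10]) cube([10, 273, 232]);
}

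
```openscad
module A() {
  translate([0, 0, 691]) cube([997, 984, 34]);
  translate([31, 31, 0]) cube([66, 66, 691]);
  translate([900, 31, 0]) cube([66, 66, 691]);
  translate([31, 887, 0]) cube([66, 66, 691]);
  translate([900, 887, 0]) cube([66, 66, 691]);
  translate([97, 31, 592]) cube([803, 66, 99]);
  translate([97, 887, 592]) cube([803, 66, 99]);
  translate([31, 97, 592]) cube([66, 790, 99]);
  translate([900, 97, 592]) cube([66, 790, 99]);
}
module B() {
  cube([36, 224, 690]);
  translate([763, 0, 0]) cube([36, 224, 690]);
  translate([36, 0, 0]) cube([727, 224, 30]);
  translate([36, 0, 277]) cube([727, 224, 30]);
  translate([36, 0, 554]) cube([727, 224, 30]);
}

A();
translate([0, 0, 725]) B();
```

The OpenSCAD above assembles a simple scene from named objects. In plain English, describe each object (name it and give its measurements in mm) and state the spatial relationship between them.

A is a table: top 997 mm (x) × 984 mm (y), 34 mm thick, upper face at z = 725 mm, on four 66×66 mm square legs, each inset 31 mm from the nearest pair of top edges, running from z = 0 to the bottom of the top. Four apron rails, 66 mm thick and 99 mm tall, run between adjacent legs with their top edges flush with the underside of the top and their outer faces flush with the legs' outer faces.

B is a bookshelf 799 mm wide overall, 224 mm deep and 690 mm tall. The two sides are 36 mm thick vertical panels. 3 horizontal shelves of 30 mm thickness span between the inner faces of the sides; the lowest shelf sits on the floor and shelves are stacked with a clear vertical gap of 247 mm between each pair.

The bookshelf is on top of the table.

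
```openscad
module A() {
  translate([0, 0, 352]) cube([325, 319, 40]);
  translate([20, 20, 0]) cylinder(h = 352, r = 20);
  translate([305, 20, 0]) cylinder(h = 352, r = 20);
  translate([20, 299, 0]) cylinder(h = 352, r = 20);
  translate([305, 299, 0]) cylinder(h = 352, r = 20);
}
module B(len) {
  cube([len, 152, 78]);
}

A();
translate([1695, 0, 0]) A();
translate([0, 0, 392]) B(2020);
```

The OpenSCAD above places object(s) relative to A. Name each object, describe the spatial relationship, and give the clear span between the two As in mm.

A is a stool. B is a beam. A beam spans the tops of two stools. The clear span between the two stools is 1370 mm.

Second stool starts at x = 1695; first ends at x = 325; clear span = 1695 − 325 = 1370 mm.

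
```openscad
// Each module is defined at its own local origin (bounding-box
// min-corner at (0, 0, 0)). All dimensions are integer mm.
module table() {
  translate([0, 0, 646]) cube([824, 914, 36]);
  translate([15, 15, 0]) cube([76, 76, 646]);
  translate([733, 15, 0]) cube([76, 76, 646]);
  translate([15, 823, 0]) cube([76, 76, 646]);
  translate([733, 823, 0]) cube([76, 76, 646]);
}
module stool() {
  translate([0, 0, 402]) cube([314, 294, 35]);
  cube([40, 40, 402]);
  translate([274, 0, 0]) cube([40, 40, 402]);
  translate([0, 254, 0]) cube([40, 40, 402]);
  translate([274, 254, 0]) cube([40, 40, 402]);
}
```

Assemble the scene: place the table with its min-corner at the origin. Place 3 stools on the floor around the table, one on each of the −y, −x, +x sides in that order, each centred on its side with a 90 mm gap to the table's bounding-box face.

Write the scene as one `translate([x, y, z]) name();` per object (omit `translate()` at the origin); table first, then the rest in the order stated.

table();
translate([255, -384, 0]) stool();
translate([-404, 310, 0]) stool();
translate([914, 310, 0]) stool();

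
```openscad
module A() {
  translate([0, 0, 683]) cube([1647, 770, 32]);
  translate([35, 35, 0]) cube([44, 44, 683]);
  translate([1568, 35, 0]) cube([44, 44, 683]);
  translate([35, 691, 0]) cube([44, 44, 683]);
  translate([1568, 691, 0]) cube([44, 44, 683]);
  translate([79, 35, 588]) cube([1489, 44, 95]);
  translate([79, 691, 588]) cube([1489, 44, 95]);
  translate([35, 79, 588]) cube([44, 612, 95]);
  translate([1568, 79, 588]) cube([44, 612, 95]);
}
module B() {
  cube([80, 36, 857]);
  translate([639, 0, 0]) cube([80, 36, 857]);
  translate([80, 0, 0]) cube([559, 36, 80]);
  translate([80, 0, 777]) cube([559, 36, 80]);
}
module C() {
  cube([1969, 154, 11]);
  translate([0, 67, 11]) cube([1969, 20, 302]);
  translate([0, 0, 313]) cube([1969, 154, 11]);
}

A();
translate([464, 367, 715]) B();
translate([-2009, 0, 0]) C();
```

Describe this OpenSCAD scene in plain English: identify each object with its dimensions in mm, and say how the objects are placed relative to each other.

A is a table: top 1647 mm (x) × 770 mm (y), 32 mm thick, upper face at z = 715 mm, on four 44×44 mm square legs, each inset 35 mm from the nearest pair of top edges, running from z = 0 to the bottom of the top. Four apron rails, 44 mm thick and 95 mm tall, run between adjacent legs with their top edges flush with the underside of the top and their outer faces flush with the legs' outer faces.

B is a rectangular picture frame lying in the x–z plane (depth along y). The opening is 559 mm wide (x) by 697 mm tall (z), surrounded by a border 80 mm wide on all four sides. The frame is 36 mm deep and is made of two full-height vertical stiles with two horizontal rails fitted between them.

C is an I-beam lying along x, 1969 mm long. Overall section height 324 mm. Two flanges 154 mm wide (y) and 11 mm thick, one on the floor and one at the top; a web 20 mm thick runs between them, centred on the flange width.

The picture frame is on top of the table, centred. The I-beam is on the floor beside the table on its −x side.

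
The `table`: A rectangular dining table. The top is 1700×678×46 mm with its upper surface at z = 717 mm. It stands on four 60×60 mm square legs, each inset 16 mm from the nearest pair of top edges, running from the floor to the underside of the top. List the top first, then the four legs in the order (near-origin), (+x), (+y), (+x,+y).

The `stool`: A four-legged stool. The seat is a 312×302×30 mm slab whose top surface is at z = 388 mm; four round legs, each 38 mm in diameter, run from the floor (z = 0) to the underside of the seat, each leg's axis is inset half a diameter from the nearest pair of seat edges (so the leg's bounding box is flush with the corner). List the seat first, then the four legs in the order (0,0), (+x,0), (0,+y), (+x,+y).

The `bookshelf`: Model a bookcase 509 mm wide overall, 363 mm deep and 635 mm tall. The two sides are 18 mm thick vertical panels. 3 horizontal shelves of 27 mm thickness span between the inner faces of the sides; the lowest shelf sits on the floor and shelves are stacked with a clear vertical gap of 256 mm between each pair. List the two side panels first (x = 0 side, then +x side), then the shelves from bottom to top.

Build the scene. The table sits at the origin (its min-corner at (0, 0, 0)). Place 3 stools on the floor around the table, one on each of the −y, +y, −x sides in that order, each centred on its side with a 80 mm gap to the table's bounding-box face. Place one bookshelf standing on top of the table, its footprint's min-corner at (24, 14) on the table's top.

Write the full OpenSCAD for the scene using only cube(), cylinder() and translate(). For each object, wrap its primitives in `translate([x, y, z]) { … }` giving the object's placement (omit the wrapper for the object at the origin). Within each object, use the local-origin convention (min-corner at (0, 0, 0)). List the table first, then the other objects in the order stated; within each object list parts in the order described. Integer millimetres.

translate([0, 0, 671]) cube([1700, 678, 46]);
translate([16, 16, 0]) cube([60, 60, 671]);
translate([1624, 16, 0]) cube([60, 60, 671]);
translate([16, 602, 0]) cube([60, 60, 671]);
translate([1624, 602, 0]) cube([60, 60, 671]);
translate([694, -382, 0]) {
  translate([0, 0, 358]) cube([312, 302, 30]);
  translate([19, 19, 0]) cylinder(h = 358, r = 19);
  translate([293, 19, 0]) cylinder(h = 358, r = 19);
  translate([19, 283, 0]) cylinder(h = 358, r = 19);
  translate([293, 283, 0]) cylinder(h = 358, r = 19);
}
translate([694, 758, 0]) {
  translate([0, 0, 358]) cube([312, 302, 30]);
  translate([19, 19, 0]) cylinder(h = 358, r = 19);
  translate([293, 19, 0]) cylinder(h = 358, r = 19);
  translate([19, 283, 0]) cylinder(h = 358, r = 19);
  translate([293, 283, 0]) cylinder(h = 358, r = 19);
}
translate([-392, 188, 0]) {
  translate([0, 0, 358]) cube([312, 302, 30]);
  translate([19, 19, 0]) cylinder(h = 358, r = 19);
  translate([293, 19, 0]) cylinder(h = 358, r = 19);
  translate([19, 283, 0]) cylinder(h = 358, r = 19);
  translate([293, 283, 0]) cylinder(h = 358, r = 19);
}
translate([24, 14, 717]) {
  cube([18, 363, 635]);
  translate([491, 0, 0]) cube([18, 363, 635]);
  translate([18, 0, 0]) cube([473, 363, 27]);
  translate([18, 0, 283]) cube([473, 363, 27]);
  translate([18, 0, 566]) cube([473, 363, 27]);
}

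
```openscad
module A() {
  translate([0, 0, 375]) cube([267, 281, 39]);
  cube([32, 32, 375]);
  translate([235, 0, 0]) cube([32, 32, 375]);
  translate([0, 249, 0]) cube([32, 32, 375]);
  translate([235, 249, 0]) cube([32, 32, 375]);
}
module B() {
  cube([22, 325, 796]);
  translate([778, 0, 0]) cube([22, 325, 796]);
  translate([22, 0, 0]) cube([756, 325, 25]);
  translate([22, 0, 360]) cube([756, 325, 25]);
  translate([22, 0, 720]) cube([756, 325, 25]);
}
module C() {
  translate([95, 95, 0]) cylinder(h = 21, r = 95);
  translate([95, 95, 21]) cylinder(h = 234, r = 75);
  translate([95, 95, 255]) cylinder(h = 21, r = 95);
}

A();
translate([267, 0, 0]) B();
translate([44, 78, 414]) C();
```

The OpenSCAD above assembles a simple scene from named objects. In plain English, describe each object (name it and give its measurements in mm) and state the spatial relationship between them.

A is a four-legged stool. The seat is a 267×281×39 mm slab whose top surface is at z = 414 mm; four square legs, each 32×32 mm in cross-section, run from the floor (z = 0) to the underside of the seat, each flush with a corner of the seat.

B is a bookshelf 800 mm wide overall, 325 mm deep and 796 mm tall. The two sides are 22 mm thick vertical panels. 3 horizontal shelves of 25 mm thickness span between the inner faces of the sides; the lowest shelf sits on the floor and shelves are stacked with a clear vertical gap of 335 mm between each pair.

C is a spool: two coaxial disc flanges of radius 95 mm and thickness 21 mm, joined by a core cylinder of radius 75 mm and height 234 mm. The lower flange rests on z = 0 and the three cylinders share a vertical axis.

The bookshelf is against the stool's +x side, with their −y faces flush. The spool is on top of the stool.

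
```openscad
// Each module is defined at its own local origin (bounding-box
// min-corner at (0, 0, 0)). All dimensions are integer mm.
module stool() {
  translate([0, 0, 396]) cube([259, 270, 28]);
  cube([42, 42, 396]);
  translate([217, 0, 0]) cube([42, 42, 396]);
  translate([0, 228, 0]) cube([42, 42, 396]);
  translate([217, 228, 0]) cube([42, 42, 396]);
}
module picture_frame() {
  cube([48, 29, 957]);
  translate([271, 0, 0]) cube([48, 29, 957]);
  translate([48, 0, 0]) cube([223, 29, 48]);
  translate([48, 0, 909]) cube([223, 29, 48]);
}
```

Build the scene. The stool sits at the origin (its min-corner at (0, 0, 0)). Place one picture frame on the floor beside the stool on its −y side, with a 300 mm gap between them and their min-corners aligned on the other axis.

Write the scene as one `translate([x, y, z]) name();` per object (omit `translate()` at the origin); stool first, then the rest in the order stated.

stool();
translate([0, -329, 0]) picture_frame();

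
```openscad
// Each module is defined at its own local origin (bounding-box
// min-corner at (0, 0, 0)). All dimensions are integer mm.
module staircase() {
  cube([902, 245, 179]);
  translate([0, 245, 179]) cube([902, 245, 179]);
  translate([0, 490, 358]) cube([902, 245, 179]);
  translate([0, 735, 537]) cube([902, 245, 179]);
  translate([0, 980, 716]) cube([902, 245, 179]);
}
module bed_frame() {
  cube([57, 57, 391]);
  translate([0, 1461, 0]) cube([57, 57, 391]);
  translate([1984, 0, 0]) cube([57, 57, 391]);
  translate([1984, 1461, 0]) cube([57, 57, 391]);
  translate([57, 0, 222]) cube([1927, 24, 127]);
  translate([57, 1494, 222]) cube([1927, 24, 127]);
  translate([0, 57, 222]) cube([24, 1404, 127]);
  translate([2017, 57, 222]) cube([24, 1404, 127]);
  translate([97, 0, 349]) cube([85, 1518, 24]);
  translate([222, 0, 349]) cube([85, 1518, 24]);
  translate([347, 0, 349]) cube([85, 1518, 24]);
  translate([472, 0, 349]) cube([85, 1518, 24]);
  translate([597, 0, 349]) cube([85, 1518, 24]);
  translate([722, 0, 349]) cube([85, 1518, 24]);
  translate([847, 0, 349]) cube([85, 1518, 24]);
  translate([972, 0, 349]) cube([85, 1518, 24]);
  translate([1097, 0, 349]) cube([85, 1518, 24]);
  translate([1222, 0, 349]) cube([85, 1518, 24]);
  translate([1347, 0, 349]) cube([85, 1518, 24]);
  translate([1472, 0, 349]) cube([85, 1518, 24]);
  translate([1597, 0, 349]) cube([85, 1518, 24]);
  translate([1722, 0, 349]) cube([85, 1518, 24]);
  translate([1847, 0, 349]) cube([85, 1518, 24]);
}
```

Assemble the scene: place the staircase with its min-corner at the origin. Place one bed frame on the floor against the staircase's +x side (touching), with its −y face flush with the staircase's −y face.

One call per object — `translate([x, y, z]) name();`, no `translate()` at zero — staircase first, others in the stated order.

staircase();
translate([902, 0, 0]) bed_frame();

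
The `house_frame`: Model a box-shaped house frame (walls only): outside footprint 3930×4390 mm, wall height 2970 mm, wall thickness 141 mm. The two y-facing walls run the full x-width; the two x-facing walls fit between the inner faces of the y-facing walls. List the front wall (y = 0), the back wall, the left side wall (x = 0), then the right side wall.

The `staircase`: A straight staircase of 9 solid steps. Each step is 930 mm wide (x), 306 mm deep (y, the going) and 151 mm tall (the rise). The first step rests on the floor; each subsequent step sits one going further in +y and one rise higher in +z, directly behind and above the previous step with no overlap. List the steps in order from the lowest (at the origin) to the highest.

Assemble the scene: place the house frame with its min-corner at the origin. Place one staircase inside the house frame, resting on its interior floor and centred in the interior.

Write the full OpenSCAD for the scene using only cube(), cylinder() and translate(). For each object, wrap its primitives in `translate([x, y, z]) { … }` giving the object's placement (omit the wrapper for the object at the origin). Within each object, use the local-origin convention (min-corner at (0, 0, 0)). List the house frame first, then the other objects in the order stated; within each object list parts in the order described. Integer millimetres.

cube([3930, 141, 2970]);
translate([0, 4249, 0]) cube([3930, 141, 2970]);
translate([0, 141, 0]) cube([141, 4108, 2970]);
translate([3789, 141, 0]) cube([141, 4108, 2970]);
translate([1500, 818, 0]) {
  cube([930, 306, 151]);
  translate([0, 306, 151]) cube([930, 306, 151]);
  translate([0, 612, 302]) cube([930, 306, 151]);
  translate([0, 918, 453]) cube([930, 306, 151]);
  translate([0, 1224, 604]) cube([930, 306, 151]);
  translate([0, 1530, 755]) cube([930, 306, 151]);
  translate([0, 1836, 906]) cube([930, 306, 151]);
  translate([0, 2142, 1057]) cube([930, 306, 151]);
  translate([0, 2448, 1208]) cube([930, 306, 151]);
}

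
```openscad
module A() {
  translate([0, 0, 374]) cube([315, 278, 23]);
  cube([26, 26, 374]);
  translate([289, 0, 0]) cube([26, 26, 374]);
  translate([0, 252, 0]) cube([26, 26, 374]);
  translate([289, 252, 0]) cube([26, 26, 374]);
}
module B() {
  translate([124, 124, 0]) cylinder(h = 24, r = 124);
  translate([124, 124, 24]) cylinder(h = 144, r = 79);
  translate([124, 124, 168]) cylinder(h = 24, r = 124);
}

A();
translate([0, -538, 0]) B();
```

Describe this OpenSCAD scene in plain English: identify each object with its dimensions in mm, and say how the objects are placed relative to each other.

A is a four-legged stool. The seat is a 315×278×23 mm slab whose top surface is at z = 397 mm; four square legs, each 26×26 mm in cross-section, run from the floor (z = 0) to the underside of the seat, each flush with a corner of the seat.

B is a spool: two coaxial disc flanges of radius 124 mm and thickness 24 mm, joined by a core cylinder of radius 79 mm and height 144 mm. The lower flange rests on z = 0 and the three cylinders share a vertical axis.

The spool is on the floor beside the stool on its −y side.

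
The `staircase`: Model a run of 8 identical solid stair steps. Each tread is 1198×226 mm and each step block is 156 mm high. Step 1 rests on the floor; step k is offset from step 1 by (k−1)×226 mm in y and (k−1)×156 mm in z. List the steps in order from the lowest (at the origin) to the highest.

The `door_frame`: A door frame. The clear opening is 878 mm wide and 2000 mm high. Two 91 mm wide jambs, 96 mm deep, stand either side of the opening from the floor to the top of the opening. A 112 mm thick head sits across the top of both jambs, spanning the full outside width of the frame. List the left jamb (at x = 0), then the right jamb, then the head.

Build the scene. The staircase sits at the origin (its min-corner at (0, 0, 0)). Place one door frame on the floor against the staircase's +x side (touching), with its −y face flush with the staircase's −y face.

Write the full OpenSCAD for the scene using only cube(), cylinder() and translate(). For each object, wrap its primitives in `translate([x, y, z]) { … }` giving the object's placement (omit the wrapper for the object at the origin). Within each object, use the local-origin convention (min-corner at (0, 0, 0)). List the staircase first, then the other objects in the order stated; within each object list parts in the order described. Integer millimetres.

cube([1198, 226, 156]);
translate([0, 226, 156]) cube([1198, 226, 156]);
translate([0, 452, 312]) cube([1198, 226, 156]);
translate([0, 678, 468]) cube([1198, 226, 156]);
translate([0, 904, 624]) cube([1198, 226, 156]);
translate([0, 1130, 780]) cube([1198, 226, 156]);
translate([0, 1356, 936]) cube([1198, 226, 156]);
translate([0, 1582, 1092]) cube([1198, 226, 156]);
translate([1198, 0, 0]) {
  cube([91, 96, 2000]);
  translate([969, 0, 0]) cube([91, 96, 2000]);
  translate([0, 0, 2000]) cube([1060, 96, 112]);
}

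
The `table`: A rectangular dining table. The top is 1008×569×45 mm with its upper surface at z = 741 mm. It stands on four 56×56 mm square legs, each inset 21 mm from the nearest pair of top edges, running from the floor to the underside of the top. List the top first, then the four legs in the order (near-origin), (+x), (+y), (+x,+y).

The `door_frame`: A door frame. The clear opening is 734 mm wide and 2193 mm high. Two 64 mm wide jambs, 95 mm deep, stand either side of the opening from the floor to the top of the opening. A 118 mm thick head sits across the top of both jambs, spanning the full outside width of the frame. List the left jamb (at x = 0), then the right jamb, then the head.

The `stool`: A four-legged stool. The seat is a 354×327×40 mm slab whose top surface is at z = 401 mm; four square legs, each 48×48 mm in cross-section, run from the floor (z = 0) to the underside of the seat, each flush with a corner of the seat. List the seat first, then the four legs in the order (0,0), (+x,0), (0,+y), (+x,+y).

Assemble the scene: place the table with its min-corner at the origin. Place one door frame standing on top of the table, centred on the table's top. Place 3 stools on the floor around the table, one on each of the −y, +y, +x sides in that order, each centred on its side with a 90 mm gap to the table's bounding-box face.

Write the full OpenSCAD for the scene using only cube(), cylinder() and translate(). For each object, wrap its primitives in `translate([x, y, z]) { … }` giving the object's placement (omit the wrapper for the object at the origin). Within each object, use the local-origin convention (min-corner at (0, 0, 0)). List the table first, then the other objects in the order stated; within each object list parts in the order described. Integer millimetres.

translate([0, 0, 696]) cube([1008, 569, 45]);
translate([21, 21, 0]) cube([56, 56, 696]);
translate([931, 21, 0]) cube([56, 56, 696]);
translate([21, 492, 0]) cube([56, 56, 696]);
translate([931, 492, 0]) cube([56, 56, 696]);
translate([73, 237, 741]) {
  cube([64, 95, 2193]);
  translate([798, 0, 0]) cube([64, 95, 2193]);
  translate([0, 0, 2193]) cube([862, 95, 118]);
}
translate([327, -417, 0]) {
  translate([0, 0, 361]) cube([354, 327, 40]);
  cube([48, 48, 361]);
  translate([306, 0, 0]) cube([48, 48, 361]);
  translate([0, 279, 0]) cube([48, 48, 361]);
  translate([306, 279, 0]) cube([48, 48, 361]);
}
translate([327, 659, 0]) {
  translate([0, 0, 361]) cube([354, 327, 40]);
  cube([48, 48, 361]);
  translate([306, 0, 0]) cube([48, 48, 361]);
  translate([0, 279, 0]) cube([48, 48, 361]);
  translate([306, 279, 0]) cube([48, 48, 361]);
}
translate([1098, 121, 0]) {
  translate([0, 0, 361]) cube([354, 327, 40]);
  cube([48, 48, 361]);
  translate([306, 0, 0]) cube([48, 48, 361]);
  translate([0, 279, 0]) cube([48, 48, 361]);
  translate([306, 279, 0]) cube([48, 48, 361]);
}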